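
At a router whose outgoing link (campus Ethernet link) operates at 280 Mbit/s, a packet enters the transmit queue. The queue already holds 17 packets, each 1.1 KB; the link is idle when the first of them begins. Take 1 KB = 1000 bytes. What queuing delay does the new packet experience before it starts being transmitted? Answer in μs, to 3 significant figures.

534 μs

Each queued packet: L/R = 8800/280000000 = 31.4286 μs.
17 queued → 534.286 μs.
Queuing delay = 534 μs.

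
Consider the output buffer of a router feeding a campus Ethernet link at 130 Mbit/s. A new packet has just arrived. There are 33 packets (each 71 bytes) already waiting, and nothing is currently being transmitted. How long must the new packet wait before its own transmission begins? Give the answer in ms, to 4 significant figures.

0.1442 ms

Each queued packet: L/R = 568/130000000 = 0.00436923 ms.
33 queued → 0.144185 ms.
Queuing delay = 0.1442 ms.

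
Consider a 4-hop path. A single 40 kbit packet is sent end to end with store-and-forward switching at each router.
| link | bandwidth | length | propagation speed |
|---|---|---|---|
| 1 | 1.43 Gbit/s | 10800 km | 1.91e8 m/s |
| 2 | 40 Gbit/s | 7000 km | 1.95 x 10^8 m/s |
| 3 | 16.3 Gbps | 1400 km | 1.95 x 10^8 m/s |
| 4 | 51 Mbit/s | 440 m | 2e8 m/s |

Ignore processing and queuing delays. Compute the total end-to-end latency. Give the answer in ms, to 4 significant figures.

L = 40000 bits.
Transmission delays (L/R per hop): 0.027972, 0.001, 0.00245399, 0.784314 ms; sum = 0.81574 ms.
Propagation delays (d/s per hop): 56.5445, 35.8974, 7.17949, 0.0022 ms; sum = 99.6236 ms.
End-to-end = 100.4 ms.

100.4 ms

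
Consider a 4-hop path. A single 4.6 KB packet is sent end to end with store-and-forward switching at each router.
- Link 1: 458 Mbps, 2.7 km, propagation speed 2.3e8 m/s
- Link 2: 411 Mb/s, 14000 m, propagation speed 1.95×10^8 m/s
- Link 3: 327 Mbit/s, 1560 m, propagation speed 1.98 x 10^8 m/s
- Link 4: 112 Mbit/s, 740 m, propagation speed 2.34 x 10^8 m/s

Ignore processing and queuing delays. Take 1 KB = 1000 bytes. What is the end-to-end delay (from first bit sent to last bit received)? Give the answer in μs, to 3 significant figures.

706 μs

L = 36800 bits.
Transmission delays (L/R per hop): 80.3493, 89.5377, 112.538, 328.571 μs; sum = 610.997 μs.
Propagation delays (d/s per hop): 11.7391, 71.7949, 7.87879, 3.16239 μs; sum = 94.5752 μs.
End-to-end = 706 μs.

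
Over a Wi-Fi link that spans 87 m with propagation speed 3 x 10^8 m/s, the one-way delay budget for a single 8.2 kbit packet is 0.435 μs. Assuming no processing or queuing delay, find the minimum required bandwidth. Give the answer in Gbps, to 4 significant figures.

Propagation delay = 87 / 300000000 = 0.29 μs.
Transmission budget = 0.435 − 0.29 = 0.145 μs.
R ≥ L / t_tx = 8200 bits / 1.45e-07 s = 56.55 Gbps.

56.55 Gbps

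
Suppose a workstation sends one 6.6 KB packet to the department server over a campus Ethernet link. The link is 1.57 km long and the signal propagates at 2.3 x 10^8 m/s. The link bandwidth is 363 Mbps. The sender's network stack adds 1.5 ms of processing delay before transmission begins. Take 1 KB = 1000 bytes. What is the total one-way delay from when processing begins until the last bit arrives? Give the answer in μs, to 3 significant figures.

1650 μs

L = 52800 bits.
Transmission delay = L/R = 52800 / 363000000 = 145.455 μs.
Propagation delay = d/s = 1570 m / 2.3e+08 m/s = 6.82609 μs.
Plus processing delay 1.5 ms = 1500 μs.
Total = 1650 μs.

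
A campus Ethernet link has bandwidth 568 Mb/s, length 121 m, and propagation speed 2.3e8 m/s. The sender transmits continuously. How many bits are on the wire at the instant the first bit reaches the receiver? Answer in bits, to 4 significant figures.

Propagation delay = 121 / 2.3e+08 = 5.26087e-07 s.
BDP = R × t_prop = 568000000 × 5.26087e-07 = 298.817 bits.

298.8 bits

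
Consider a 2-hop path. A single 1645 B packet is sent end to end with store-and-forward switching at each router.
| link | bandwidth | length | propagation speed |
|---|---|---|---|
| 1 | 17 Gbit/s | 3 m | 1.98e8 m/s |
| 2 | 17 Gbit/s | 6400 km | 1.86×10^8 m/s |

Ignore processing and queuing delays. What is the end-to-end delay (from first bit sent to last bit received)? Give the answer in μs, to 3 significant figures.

34400 μs

L = 1645 × 8 = 13160 bits.
Transmission delay per hop = L/R = 13160/17000000000 = 0.774118 μs; 2 hops → 1.54824 μs.
Propagation delays (d/s per hop): 0.0151515, 34408.6 μs; sum = 34408.6 μs.
End-to-end = 34400 μs.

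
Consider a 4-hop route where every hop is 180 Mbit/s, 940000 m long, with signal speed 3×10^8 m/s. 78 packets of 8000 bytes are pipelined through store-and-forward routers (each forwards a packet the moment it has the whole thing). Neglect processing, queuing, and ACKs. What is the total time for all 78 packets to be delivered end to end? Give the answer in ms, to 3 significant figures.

41.3 ms

Per-hop transmission t_tx = L/R = 64000/180000000 = 0.355556 ms.
Per-hop propagation t_prop = 940000/300000000 = 3.13333 ms.
Pipeline fill: first packet needs 4·t_tx to clear all hops; remaining 77 packets each add one t_tx.
Total = (4+78-1)·t_tx + 4·t_prop = 81·0.355556 + 4·3.13333 = 41.3 ms.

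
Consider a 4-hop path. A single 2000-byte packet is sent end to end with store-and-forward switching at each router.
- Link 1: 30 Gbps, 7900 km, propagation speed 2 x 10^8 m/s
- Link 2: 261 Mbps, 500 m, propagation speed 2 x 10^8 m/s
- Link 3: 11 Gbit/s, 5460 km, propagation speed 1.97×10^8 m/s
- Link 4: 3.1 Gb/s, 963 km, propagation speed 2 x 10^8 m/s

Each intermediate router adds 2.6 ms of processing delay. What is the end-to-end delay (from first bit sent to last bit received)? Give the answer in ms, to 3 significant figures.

79.9 ms

L = 2000 × 8 = 16000 bits.
Transmission delays (L/R per hop): 0.000533333, 0.0613027, 0.00145455, 0.00516129 ms; sum = 0.0684519 ms.
Propagation delays (d/s per hop): 39.5, 0.0025, 27.7157, 4.815 ms; sum = 72.0332 ms.
Processing at 3 router(s): 3 × 2.6 ms = 7.8 ms.
End-to-end = 79.9 ms.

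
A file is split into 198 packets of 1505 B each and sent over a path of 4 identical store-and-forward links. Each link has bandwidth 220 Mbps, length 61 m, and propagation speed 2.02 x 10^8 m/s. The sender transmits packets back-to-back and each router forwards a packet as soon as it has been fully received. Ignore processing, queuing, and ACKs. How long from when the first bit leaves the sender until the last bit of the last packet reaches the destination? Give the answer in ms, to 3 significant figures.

Per-hop transmission t_tx = L/R = 12040/220000000 = 0.0547273 ms.
Per-hop propagation t_prop = 61/202000000 = 0.00030198 ms.
Pipeline fill: first packet needs 4·t_tx to clear all hops; remaining 197 packets each add one t_tx.
Total = (4+198-1)·t_tx + 4·t_prop = 201·0.0547273 + 4·0.00030198 = 11.0 ms.

11.0 ms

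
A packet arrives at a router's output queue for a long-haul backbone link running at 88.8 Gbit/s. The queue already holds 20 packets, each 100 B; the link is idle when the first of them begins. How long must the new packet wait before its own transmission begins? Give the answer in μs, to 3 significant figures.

0.180 μs

Each queued packet: L/R = 800/88800000000 = 0.00900901 μs.
20 queued → 0.18018 μs.
Queuing delay = 0.180 μs.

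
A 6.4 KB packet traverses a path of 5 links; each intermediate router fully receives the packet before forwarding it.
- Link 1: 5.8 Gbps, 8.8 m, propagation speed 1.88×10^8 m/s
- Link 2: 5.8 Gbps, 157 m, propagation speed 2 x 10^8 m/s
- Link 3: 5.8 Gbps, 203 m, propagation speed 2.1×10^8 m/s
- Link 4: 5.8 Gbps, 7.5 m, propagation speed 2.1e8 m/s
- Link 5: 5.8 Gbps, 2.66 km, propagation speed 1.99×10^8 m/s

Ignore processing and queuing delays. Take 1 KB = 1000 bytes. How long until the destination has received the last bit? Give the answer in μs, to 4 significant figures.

L = 51200 bits.
Transmission delay per hop = L/R = 51200/5800000000 = 8.82759 μs; 5 hops → 44.1379 μs.
Propagation delays (d/s per hop): 0.0468085, 0.785, 0.966667, 0.0357143, 13.3668 μs; sum = 15.201 μs.
End-to-end = 59.34 μs.

59.34 μs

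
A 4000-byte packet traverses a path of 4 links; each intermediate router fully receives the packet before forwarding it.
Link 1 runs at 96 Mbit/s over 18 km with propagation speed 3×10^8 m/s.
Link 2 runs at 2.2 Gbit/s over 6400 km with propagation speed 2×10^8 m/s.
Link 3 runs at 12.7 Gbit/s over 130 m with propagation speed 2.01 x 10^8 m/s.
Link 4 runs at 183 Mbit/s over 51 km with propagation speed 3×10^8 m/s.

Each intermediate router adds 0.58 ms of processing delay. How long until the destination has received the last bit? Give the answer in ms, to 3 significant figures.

L = 4000 × 8 = 32000 bits.
Transmission delays (L/R per hop): 0.333333, 0.0145455, 0.00251969, 0.174863 ms; sum = 0.525262 ms.
Propagation delays (d/s per hop): 0.06, 32, 0.000646766, 0.17 ms; sum = 32.2306 ms.
Processing at 3 router(s): 3 × 0.58 ms = 1.74 ms.
End-to-end = 34.5 ms.

34.5 ms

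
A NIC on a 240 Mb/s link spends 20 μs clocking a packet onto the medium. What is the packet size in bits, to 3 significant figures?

4800 bits

L = R × t_tx = 240000000 b/s × 2e-05 s = 4800 bits.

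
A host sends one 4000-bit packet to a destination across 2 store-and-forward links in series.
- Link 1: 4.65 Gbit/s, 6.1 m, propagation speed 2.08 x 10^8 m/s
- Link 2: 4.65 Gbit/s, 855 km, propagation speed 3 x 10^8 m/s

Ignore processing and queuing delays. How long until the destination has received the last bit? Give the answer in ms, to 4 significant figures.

Transmission delay per hop = L/R = 4000/4650000000 = 0.000860215 ms; 2 hops → 0.00172043 ms.
Propagation delays (d/s per hop): 2.93269e-05, 2.85 ms; sum = 2.85003 ms.
End-to-end = 2.852 ms.

2.852 ms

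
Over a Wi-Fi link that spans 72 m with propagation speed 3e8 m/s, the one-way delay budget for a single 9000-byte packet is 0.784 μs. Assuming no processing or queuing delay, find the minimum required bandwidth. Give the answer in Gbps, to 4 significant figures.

132.4 Gbps

L = 72000 bits.
Propagation delay = 72 / 300000000 = 0.24 μs.
Transmission budget = 0.784 − 0.24 = 0.544 μs.
R ≥ L / t_tx = 72000 bits / 5.44e-07 s = 132.4 Gbps.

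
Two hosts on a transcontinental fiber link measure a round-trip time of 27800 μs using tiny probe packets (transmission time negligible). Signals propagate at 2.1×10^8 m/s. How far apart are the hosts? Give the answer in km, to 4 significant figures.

2919 km

One-way propagation = RTT/2 = 13900 μs.
d = s × t = 210000000 × 0.0139 = 2919 km.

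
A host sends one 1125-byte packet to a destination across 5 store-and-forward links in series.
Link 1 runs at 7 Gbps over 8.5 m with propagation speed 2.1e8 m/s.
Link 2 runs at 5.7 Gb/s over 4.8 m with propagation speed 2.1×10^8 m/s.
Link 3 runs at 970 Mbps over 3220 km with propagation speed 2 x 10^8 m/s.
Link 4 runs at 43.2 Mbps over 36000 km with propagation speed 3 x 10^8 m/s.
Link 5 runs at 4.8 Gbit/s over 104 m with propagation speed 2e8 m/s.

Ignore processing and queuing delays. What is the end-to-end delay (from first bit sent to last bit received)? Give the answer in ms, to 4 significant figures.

L = 1125 × 8 = 9000 bits.
Transmission delays (L/R per hop): 0.00128571, 0.00157895, 0.00927835, 0.208333, 0.001875 ms; sum = 0.222351 ms.
Propagation delays (d/s per hop): 4.04762e-05, 2.28571e-05, 16.1, 120, 0.00052 ms; sum = 136.101 ms.
End-to-end = 136.3 ms.

136.3 ms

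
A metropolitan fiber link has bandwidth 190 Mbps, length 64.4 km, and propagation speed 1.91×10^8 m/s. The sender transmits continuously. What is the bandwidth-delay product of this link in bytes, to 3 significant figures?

Propagation delay = 64400 / 191000000 = 0.000337173 s.
BDP = R × t_prop = 190000000 × 0.000337173 = 64062.8 bits.
In bytes: 64062.8/8 = 8010 bytes.

8010 bytes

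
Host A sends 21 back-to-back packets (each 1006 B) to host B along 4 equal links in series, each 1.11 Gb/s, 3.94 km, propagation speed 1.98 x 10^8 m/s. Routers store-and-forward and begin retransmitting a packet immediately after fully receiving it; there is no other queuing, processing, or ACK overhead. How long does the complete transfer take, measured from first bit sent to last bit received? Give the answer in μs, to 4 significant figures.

Per-hop transmission t_tx = L/R = 8048/1110000000 = 7.25045 μs.
Per-hop propagation t_prop = 3940/198000000 = 19.899 μs.
Pipeline fill: first packet needs 4·t_tx to clear all hops; remaining 20 packets each add one t_tx.
Total = (4+21-1)·t_tx + 4·t_prop = 24·7.25045 + 4·19.899 = 253.6 μs.

253.6 μs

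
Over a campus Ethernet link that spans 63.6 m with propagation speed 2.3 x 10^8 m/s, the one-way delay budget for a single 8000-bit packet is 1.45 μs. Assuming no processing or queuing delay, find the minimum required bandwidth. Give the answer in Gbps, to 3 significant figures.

Propagation delay = 63.6 / 2.3e+08 = 0.276522 μs.
Transmission budget = 1.45 − 0.276522 = 1.17348 μs.
R ≥ L / t_tx = 8000 bits / 1.17348e-06 s = 6.82 Gbps.

6.82 Gbps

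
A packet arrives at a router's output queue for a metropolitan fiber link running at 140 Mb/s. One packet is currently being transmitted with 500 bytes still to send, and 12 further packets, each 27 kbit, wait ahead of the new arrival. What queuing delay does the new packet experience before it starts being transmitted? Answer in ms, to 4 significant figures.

2.343 ms

Each queued packet: L/R = 27000/140000000 = 0.192857 ms.
12 queued → 2.31429 ms.
Plus remaining 4000 bits of current packet: 0.0285714 ms.
Queuing delay = 2.343 ms.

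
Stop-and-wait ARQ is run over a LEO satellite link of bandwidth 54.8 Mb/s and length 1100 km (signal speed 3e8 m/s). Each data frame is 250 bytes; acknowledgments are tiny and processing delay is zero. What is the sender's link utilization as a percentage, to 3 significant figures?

0.495 %

t_tx = L/R = 2000/54800000 = 3.64964e-05 s.
t_prop = 1100000/300000000 = 0.00366667 s; RTT = 0.00733333 s.
Cycle = t_tx + RTT = 0.00736983 s.
Utilization = t_tx / cycle = 3.64964e-05/0.00736983 = 0.495 %.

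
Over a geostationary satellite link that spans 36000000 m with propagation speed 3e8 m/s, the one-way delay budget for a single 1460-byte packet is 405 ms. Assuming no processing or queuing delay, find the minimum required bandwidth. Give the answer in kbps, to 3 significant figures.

L = 11680 bits.
Propagation delay = 36000000 / 300000000 = 120 ms.
Transmission budget = 405 − 120 = 285 ms.
R ≥ L / t_tx = 11680 bits / 0.285 s = 41.0 kbps.

41.0 kbps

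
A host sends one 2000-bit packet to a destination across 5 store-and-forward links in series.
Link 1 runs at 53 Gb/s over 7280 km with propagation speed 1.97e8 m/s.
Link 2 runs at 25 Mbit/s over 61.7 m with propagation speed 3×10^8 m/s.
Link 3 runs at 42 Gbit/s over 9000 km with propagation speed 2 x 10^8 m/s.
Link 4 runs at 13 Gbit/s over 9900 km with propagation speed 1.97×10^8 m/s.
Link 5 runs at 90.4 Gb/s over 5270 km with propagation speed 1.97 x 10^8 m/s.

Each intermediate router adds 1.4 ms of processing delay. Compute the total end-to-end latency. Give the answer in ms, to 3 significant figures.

Transmission delays (L/R per hop): 3.77358e-05, 0.08, 4.7619e-05, 0.000153846, 2.21239e-05 ms; sum = 0.0802613 ms.
Propagation delays (d/s per hop): 36.9543, 0.000205667, 45, 50.2538, 26.7513 ms; sum = 158.96 ms.
Processing at 4 router(s): 4 × 1.4 ms = 5.6 ms.
End-to-end = 165 ms.

165 ms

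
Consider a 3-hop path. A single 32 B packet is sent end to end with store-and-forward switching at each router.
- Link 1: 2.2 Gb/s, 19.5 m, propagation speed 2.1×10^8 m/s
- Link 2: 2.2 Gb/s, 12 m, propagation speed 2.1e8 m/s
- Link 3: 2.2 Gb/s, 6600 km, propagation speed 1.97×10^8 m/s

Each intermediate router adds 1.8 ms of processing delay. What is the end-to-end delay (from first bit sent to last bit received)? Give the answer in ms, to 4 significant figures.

L = 32 × 8 = 256 bits.
Transmission delay per hop = L/R = 256/2200000000 = 0.000116364 ms; 3 hops → 0.000349091 ms.
Propagation delays (d/s per hop): 9.28571e-05, 5.71429e-05, 33.5025 ms; sum = 33.5027 ms.
Processing at 2 router(s): 2 × 1.8 ms = 3.6 ms.
End-to-end = 37.10 ms.

37.10 ms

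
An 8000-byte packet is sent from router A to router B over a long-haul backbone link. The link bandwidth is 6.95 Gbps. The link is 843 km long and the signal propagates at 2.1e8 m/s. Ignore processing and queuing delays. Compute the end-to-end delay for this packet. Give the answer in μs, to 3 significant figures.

L = 8000 × 8 = 64000 bits.
Transmission delay = L/R = 64000 / 6950000000 = 9.20863 μs.
Propagation delay = d/s = 843000 m / 210000000 m/s = 4014.29 μs.
Total = 4020 μs.

4020 μs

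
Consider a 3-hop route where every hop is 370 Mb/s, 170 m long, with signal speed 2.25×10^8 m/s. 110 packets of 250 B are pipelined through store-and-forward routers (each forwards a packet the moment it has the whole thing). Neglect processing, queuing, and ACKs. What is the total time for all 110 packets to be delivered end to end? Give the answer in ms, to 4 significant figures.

0.6077 ms

Per-hop transmission t_tx = L/R = 2000/370000000 = 0.00540541 ms.
Per-hop propagation t_prop = 170/225000000 = 0.000755556 ms.
Pipeline fill: first packet needs 3·t_tx to clear all hops; remaining 109 packets each add one t_tx.
Total = (3+110-1)·t_tx + 3·t_prop = 112·0.00540541 + 3·0.000755556 = 0.6077 ms.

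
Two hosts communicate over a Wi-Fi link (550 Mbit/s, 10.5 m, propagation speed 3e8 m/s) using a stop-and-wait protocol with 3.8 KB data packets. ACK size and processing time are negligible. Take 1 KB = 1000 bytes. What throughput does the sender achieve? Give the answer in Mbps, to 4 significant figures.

t_tx = L/R = 30400/550000000 = 5.52727e-05 s.
t_prop = 10.5/300000000 = 3.5e-08 s; RTT = 7e-08 s.
Cycle = t_tx + RTT = 5.53427e-05 s.
Throughput = L / cycle = 30400 / 5.53427e-05 = 549.3 Mbps.

549.3 Mbps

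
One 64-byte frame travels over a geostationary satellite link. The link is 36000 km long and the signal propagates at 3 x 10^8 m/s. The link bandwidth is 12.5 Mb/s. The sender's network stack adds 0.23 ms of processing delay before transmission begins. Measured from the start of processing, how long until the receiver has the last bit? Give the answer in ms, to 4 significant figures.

L = 64 × 8 = 512 bits.
Transmission delay = L/R = 512 / 12500000 = 0.04096 ms.
Propagation delay = d/s = 36000000 m / 300000000 m/s = 120 ms.
Plus processing delay 0.23 ms = 0.23 ms.
Total = 120.3 ms.

120.3 ms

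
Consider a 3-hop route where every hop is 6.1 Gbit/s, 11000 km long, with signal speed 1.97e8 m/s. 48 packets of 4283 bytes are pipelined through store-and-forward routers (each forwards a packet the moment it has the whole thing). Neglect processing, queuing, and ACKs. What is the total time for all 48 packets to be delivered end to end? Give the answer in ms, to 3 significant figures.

Per-hop transmission t_tx = L/R = 34264/6100000000 = 0.00561705 ms.
Per-hop propagation t_prop = 11000000/197000000 = 55.8376 ms.
Pipeline fill: first packet needs 3·t_tx to clear all hops; remaining 47 packets each add one t_tx.
Total = (3+48-1)·t_tx + 3·t_prop = 50·0.00561705 + 3·55.8376 = 168 ms.

168 ms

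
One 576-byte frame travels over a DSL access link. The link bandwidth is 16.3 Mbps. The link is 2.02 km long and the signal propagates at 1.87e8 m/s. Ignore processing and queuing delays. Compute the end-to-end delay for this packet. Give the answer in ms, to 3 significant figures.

L = 576 × 8 = 4608 bits.
Transmission delay = L/R = 4608 / 16300000 = 0.282699 ms.
Propagation delay = d/s = 2020 m / 187000000 m/s = 0.0108021 ms.
Total = 0.294 ms.

0.294 ms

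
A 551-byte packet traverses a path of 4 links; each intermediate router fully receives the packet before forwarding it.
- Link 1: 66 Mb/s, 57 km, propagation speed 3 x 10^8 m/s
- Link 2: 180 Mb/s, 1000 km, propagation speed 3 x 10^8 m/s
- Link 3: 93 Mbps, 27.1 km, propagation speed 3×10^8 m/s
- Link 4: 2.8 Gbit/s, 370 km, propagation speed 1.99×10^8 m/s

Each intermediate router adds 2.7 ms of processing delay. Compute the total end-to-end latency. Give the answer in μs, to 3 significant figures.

L = 551 × 8 = 4408 bits.
Transmission delays (L/R per hop): 66.7879, 24.4889, 47.3978, 1.57429 μs; sum = 140.249 μs.
Propagation delays (d/s per hop): 190, 3333.33, 90.3333, 1859.3 μs; sum = 5472.96 μs.
Processing at 3 router(s): 3 × 2.7 ms = 8100 μs.
End-to-end = 13700 μs.

13700 μs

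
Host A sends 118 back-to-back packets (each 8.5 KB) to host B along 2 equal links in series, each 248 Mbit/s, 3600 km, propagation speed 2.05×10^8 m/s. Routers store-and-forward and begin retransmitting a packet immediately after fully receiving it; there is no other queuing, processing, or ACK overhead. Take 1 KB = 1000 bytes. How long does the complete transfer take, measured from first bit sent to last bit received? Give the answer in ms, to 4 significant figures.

Per-hop transmission t_tx = L/R = 68000/248000000 = 0.274194 ms.
Per-hop propagation t_prop = 3600000/2.05e+08 = 17.561 ms.
Pipeline fill: first packet needs 2·t_tx to clear all hops; remaining 117 packets each add one t_tx.
Total = (2+118-1)·t_tx + 2·t_prop = 119·0.274194 + 2·17.561 = 67.75 ms.

67.75 ms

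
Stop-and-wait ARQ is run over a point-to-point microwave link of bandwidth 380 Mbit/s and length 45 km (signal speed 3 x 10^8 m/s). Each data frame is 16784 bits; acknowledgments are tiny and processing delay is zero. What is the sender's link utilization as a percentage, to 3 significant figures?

12.8 %

t_tx = L/R = 16784/380000000 = 4.41684e-05 s.
t_prop = 45000/300000000 = 0.00015 s; RTT = 0.0003 s.
Cycle = t_tx + RTT = 0.000344168 s.
Utilization = t_tx / cycle = 4.41684e-05/0.000344168 = 12.8 %.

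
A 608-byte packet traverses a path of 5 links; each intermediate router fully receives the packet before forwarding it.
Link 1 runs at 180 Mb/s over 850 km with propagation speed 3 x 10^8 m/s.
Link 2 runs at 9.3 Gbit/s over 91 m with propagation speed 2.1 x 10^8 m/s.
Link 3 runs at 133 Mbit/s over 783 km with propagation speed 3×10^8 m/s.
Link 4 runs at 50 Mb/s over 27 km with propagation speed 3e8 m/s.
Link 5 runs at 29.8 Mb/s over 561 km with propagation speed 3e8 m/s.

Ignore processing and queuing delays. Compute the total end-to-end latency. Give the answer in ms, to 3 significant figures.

7.73 ms

L = 608 × 8 = 4864 bits.
Transmission delays (L/R per hop): 0.0270222, 0.000523011, 0.0365714, 0.09728, 0.163221 ms; sum = 0.324618 ms.
Propagation delays (d/s per hop): 2.83333, 0.000433333, 2.61, 0.09, 1.87 ms; sum = 7.40377 ms.
End-to-end = 7.73 ms.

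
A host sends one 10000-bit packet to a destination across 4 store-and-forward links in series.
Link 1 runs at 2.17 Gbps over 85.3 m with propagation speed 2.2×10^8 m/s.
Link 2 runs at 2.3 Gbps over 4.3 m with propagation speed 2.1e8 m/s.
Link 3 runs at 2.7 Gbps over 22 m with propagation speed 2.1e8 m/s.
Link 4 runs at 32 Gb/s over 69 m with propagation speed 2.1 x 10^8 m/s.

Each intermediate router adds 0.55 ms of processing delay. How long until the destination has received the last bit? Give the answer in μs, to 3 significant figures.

1660 μs

Transmission delays (L/R per hop): 4.60829, 4.34783, 3.7037, 0.3125 μs; sum = 12.9723 μs.
Propagation delays (d/s per hop): 0.387727, 0.0204762, 0.104762, 0.328571 μs; sum = 0.841537 μs.
Processing at 3 router(s): 3 × 0.55 ms = 1650 μs.
End-to-end = 1660 μs.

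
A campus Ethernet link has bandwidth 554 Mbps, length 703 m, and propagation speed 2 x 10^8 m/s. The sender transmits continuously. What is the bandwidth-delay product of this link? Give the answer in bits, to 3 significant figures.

1950 bits

Propagation delay = 703 / 200000000 = 3.515e-06 s.
BDP = R × t_prop = 554000000 × 3.515e-06 = 1947.31 bits.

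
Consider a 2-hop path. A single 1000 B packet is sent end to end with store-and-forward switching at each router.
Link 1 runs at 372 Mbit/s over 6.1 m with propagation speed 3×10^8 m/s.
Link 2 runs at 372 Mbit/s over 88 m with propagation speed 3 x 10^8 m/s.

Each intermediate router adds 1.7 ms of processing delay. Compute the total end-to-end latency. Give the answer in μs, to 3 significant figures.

L = 1000 × 8 = 8000 bits.
Transmission delay per hop = L/R = 8000/372000000 = 21.5054 μs; 2 hops → 43.0108 μs.
Propagation delays (d/s per hop): 0.0203333, 0.293333 μs; sum = 0.313667 μs.
Processing at 1 router(s): 1 × 1.7 ms = 1700 μs.
End-to-end = 1740 μs.

1740 μs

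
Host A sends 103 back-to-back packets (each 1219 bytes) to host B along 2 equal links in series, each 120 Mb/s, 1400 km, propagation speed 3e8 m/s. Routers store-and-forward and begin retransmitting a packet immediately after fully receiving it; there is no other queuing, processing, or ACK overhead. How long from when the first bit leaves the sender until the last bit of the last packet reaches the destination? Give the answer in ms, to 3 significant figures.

Per-hop transmission t_tx = L/R = 9752/120000000 = 0.0812667 ms.
Per-hop propagation t_prop = 1400000/300000000 = 4.66667 ms.
Pipeline fill: first packet needs 2·t_tx to clear all hops; remaining 102 packets each add one t_tx.
Total = (2+103-1)·t_tx + 2·t_prop = 104·0.0812667 + 2·4.66667 = 17.8 ms.

17.8 ms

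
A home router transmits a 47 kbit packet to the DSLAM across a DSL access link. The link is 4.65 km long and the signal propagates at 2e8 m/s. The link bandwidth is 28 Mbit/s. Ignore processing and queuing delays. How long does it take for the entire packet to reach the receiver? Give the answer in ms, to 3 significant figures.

1.70 ms

L = 47000 bits.
Transmission delay = L/R = 47000 / 28000000 = 1.67857 ms.
Propagation delay = d/s = 4650 m / 200000000 m/s = 0.02325 ms.
Total = 1.70 ms.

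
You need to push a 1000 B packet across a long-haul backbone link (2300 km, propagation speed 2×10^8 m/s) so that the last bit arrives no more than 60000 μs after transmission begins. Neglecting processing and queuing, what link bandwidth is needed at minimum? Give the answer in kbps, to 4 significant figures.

L = 8000 bits.
Propagation delay = 2300000 / 200000000 = 11500 μs.
Transmission budget = 60000 − 11500 = 48500 μs.
R ≥ L / t_tx = 8000 bits / 0.0485 s = 164.9 kbps.

164.9 kbps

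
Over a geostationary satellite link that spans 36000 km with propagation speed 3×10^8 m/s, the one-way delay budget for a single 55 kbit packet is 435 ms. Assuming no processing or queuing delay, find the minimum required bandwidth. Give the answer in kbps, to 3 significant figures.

175 kbps

Propagation delay = 36000000 / 300000000 = 120 ms.
Transmission budget = 435 − 120 = 315 ms.
R ≥ L / t_tx = 55000 bits / 0.315 s = 175 kbps.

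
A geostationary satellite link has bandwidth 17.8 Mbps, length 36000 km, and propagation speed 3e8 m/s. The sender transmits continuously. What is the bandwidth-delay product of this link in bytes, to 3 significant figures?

267000 bytes

Propagation delay = 36000000 / 300000000 = 0.12 s.
BDP = R × t_prop = 17800000 × 0.12 = 2136000 bits.
In bytes: 2136000/8 = 267000 bytes.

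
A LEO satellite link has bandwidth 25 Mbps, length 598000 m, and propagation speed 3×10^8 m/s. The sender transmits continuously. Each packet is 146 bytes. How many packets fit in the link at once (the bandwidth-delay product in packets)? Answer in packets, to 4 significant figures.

Propagation delay = 598000 / 300000000 = 0.00199333 s.
BDP = R × t_prop = 25000000 × 0.00199333 = 49833.3 bits.
In packets of 1168 bits: 42.67 packets.

42.67 packets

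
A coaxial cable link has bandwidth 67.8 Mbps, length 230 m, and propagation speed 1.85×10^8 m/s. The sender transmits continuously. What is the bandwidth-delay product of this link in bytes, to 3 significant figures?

Propagation delay = 230 / 185000000 = 1.24324e-06 s.
BDP = R × t_prop = 67800000 × 1.24324e-06 = 84.2919 bits.
In bytes: 84.2919/8 = 10.5 bytes.

10.5 bytes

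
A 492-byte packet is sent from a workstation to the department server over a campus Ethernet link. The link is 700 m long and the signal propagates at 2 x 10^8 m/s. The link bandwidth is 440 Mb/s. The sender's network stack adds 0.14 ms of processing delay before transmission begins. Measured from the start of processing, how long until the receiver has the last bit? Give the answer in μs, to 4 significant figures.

152.4 μs

L = 492 × 8 = 3936 bits.
Transmission delay = L/R = 3936 / 440000000 = 8.94545 μs.
Propagation delay = d/s = 700 m / 200000000 m/s = 3.5 μs.
Plus processing delay 0.14 ms = 140 μs.
Total = 152.4 μs.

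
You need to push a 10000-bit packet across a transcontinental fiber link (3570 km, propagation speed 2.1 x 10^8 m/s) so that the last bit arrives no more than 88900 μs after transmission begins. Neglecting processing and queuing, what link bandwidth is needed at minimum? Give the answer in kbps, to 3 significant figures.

139 kbps

Propagation delay = 3570000 / 210000000 = 17000 μs.
Transmission budget = 88900 − 17000 = 71900 μs.
R ≥ L / t_tx = 10000 bits / 0.0719 s = 139 kbps.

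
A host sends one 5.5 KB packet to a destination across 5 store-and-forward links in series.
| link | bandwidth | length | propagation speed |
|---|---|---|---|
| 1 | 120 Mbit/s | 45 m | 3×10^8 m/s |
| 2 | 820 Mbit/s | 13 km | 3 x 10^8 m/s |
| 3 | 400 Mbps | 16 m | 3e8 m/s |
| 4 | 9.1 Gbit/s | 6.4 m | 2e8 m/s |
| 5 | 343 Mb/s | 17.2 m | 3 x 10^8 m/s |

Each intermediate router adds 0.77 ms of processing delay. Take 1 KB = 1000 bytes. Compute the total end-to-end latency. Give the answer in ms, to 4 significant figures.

3.787 ms

L = 44000 bits.
Transmission delays (L/R per hop): 0.366667, 0.0536585, 0.11, 0.00483516, 0.12828 ms; sum = 0.66344 ms.
Propagation delays (d/s per hop): 0.00015, 0.0433333, 5.33333e-05, 3.2e-05, 5.73333e-05 ms; sum = 0.043626 ms.
Processing at 4 router(s): 4 × 0.77 ms = 3.08 ms.
End-to-end = 3.787 ms.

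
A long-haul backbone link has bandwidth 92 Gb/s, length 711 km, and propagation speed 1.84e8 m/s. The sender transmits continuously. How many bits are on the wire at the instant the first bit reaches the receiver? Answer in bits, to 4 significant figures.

355500000 bits

Propagation delay = 711000 / 184000000 = 0.00386413 s.
BDP = R × t_prop = 92000000000 × 0.00386413 = 355500000 bits.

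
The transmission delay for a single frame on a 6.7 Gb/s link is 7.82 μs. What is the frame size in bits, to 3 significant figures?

52400 bits

L = R × t_tx = 6700000000 b/s × 7.82e-06 s = 52394 bits.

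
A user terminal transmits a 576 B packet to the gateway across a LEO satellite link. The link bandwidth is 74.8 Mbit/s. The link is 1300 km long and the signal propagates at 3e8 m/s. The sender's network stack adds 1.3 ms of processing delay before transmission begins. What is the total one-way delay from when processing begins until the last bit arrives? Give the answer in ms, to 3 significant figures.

5.69 ms

L = 576 × 8 = 4608 bits.
Transmission delay = L/R = 4608 / 74800000 = 0.0616043 ms.
Propagation delay = d/s = 1300000 m / 300000000 m/s = 4.33333 ms.
Plus processing delay 1.3 ms = 1.3 ms.
Total = 5.69 ms.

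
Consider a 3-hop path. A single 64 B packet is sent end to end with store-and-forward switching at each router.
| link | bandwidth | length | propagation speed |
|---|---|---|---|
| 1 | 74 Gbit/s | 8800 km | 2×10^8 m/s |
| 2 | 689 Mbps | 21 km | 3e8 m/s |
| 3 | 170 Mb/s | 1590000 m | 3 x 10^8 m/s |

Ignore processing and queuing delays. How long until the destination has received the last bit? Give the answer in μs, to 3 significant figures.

49400 μs

L = 64 × 8 = 512 bits.
Transmission delays (L/R per hop): 0.00691892, 0.743106, 3.01176 μs; sum = 3.76179 μs.
Propagation delays (d/s per hop): 44000, 70, 5300 μs; sum = 49370 μs.
End-to-end = 49400 μs.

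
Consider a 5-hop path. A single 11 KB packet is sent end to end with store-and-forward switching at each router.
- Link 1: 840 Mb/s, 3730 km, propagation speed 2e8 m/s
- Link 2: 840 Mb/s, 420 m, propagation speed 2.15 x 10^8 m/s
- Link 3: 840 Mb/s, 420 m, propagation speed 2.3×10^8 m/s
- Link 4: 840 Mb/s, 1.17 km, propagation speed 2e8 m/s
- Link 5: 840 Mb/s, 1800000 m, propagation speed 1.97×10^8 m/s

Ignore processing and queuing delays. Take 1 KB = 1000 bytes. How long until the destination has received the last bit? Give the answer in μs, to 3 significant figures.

L = 88000 bits.
Transmission delay per hop = L/R = 88000/840000000 = 104.762 μs; 5 hops → 523.81 μs.
Propagation delays (d/s per hop): 18650, 1.95349, 1.82609, 5.85, 9137.06 μs; sum = 27796.7 μs.
End-to-end = 28300 μs.

28300 μs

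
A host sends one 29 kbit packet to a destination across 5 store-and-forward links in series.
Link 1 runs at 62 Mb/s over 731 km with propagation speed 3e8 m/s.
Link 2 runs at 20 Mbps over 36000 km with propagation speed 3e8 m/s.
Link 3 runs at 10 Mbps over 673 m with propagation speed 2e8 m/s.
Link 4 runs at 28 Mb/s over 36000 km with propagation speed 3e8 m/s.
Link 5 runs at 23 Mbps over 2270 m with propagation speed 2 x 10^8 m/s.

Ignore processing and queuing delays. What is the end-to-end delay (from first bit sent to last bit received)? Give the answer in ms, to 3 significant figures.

250 ms

L = 29000 bits.
Transmission delays (L/R per hop): 0.467742, 1.45, 2.9, 1.03571, 1.26087 ms; sum = 7.11433 ms.
Propagation delays (d/s per hop): 2.43667, 120, 0.003365, 120, 0.01135 ms; sum = 242.451 ms.
End-to-end = 250 ms.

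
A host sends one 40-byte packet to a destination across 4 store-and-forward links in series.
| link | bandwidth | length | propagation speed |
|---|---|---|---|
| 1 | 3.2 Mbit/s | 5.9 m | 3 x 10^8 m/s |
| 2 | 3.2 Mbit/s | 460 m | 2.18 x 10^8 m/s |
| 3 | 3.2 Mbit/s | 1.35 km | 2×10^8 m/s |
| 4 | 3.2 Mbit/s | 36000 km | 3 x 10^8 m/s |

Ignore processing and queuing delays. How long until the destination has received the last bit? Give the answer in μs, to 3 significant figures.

L = 40 × 8 = 320 bits.
Transmission delay per hop = L/R = 320/3200000 = 100 μs; 4 hops → 400 μs.
Propagation delays (d/s per hop): 0.0196667, 2.11009, 6.75, 120000 μs; sum = 120009 μs.
End-to-end = 120000 μs.

120000 μs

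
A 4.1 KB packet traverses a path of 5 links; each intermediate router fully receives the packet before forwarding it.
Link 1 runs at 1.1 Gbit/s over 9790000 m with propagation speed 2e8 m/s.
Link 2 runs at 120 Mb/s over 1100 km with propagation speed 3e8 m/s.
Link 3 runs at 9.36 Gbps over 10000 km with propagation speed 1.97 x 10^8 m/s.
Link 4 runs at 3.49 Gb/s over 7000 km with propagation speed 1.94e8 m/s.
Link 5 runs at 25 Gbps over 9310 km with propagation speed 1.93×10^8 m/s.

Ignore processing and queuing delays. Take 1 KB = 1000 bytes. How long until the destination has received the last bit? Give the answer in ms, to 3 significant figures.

188 ms

L = 32800 bits.
Transmission delays (L/R per hop): 0.0298182, 0.273333, 0.00350427, 0.00939828, 0.001312 ms; sum = 0.317366 ms.
Propagation delays (d/s per hop): 48.95, 3.66667, 50.7614, 36.0825, 48.2383 ms; sum = 187.699 ms.
End-to-end = 188 ms.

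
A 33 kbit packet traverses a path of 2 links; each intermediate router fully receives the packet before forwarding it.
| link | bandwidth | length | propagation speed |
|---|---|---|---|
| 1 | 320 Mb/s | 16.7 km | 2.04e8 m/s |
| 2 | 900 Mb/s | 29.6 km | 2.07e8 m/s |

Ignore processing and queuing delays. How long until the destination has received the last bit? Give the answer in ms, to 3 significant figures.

0.365 ms

L = 33000 bits.
Transmission delays (L/R per hop): 0.103125, 0.0366667 ms; sum = 0.139792 ms.
Propagation delays (d/s per hop): 0.0818627, 0.142995 ms; sum = 0.224858 ms.
End-to-end = 0.365 ms.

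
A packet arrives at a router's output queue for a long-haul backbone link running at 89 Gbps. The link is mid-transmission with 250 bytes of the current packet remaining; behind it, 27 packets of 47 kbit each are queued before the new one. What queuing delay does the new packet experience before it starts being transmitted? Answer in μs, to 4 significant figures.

Each queued packet: L/R = 47000/89000000000 = 0.52809 μs.
27 queued → 14.2584 μs.
Plus remaining 2000 bits of current packet: 0.0224719 μs.
Queuing delay = 14.28 μs.

14.28 μs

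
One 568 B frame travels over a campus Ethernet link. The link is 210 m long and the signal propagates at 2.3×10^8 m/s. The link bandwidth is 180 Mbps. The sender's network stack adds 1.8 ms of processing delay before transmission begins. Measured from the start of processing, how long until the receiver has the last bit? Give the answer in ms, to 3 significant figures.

1.83 ms

L = 568 × 8 = 4544 bits.
Transmission delay = L/R = 4544 / 180000000 = 0.0252444 ms.
Propagation delay = d/s = 210 m / 2.3e+08 m/s = 0.000913043 ms.
Plus processing delay 1.8 ms = 1.8 ms.
Total = 1.83 ms.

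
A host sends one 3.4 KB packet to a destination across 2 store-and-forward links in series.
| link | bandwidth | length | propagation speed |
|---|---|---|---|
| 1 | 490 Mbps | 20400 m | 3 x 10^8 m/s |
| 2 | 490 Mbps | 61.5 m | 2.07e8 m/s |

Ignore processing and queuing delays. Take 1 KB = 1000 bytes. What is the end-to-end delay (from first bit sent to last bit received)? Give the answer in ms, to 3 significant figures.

0.179 ms

L = 27200 bits.
Transmission delay per hop = L/R = 27200/490000000 = 0.0555102 ms; 2 hops → 0.11102 ms.
Propagation delays (d/s per hop): 0.068, 0.000297101 ms; sum = 0.0682971 ms.
End-to-end = 0.179 ms.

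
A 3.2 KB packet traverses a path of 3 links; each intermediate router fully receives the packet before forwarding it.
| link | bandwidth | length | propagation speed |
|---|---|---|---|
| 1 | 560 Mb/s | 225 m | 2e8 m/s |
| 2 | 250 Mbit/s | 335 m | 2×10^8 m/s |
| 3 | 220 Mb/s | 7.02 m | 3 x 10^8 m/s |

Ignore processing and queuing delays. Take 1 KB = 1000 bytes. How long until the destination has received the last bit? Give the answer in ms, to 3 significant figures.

L = 25600 bits.
Transmission delays (L/R per hop): 0.0457143, 0.1024, 0.116364 ms; sum = 0.264478 ms.
Propagation delays (d/s per hop): 0.001125, 0.001675, 2.34e-05 ms; sum = 0.0028234 ms.
End-to-end = 0.267 ms.

0.267 ms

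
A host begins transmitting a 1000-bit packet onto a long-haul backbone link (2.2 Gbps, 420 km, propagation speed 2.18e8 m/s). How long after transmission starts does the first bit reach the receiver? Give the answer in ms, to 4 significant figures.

1.927 ms

First bit experiences only propagation delay: d/s = 420000/2.18e+08 = 1.927 ms.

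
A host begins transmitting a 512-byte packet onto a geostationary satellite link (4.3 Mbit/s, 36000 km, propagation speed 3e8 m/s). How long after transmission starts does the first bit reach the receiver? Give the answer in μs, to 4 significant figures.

First bit experiences only propagation delay: d/s = 36000000/300000000 = 120000 μs.

120000 μs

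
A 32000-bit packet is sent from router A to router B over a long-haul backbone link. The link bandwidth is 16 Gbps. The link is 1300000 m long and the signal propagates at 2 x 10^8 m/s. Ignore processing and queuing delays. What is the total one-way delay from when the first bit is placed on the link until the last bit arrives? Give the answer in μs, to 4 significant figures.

Transmission delay = L/R = 32000 / 16000000000 = 2 μs.
Propagation delay = d/s = 1300000 m / 200000000 m/s = 6500 μs.
Total = 6502 μs.

6502 μs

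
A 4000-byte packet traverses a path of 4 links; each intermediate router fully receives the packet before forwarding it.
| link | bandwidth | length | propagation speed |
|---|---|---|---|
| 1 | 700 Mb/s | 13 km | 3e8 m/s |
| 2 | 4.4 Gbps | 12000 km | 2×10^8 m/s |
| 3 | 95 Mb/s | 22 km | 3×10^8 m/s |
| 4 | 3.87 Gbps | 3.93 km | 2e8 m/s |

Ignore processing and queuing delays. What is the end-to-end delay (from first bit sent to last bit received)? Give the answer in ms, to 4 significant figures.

60.53 ms

L = 4000 × 8 = 32000 bits.
Transmission delays (L/R per hop): 0.0457143, 0.00727273, 0.336842, 0.00826873 ms; sum = 0.398098 ms.
Propagation delays (d/s per hop): 0.0433333, 60, 0.0733333, 0.01965 ms; sum = 60.1363 ms.
End-to-end = 60.53 ms.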